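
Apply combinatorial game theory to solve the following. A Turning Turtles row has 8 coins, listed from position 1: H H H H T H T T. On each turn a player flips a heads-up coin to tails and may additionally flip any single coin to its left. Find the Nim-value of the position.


Coins: H H H H T H T T
Key fact: a single head at position k behaves exactly like a Nim heap of size k (turning it to T and optionally flipping a coin at j < k corresponds to moving the heap from k to j, or to 0), and heads combine as a disjunctive sum (two heads at the same place would cancel, matching j XOR j = 0). So the Nim-value is the XOR of the 1-indexed positions of the heads.
Face-up positions (1-indexed): [1, 2, 3, 4, 6]
XOR 0 with 1: 0 XOR 1 = 1
XOR 1 with 2: 1 XOR 2 = 3
XOR 3 with 3: 3 XOR 3 = 0
XOR 0 with 4: 0 XOR 4 = 4
XOR 4 with 6: 4 XOR 6 = 2
Nim-value = 2

2


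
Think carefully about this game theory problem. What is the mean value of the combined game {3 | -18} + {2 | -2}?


G1 = {3 | -18}, G2 = {2 | -2}
Each is a switch {a | b} with numbers a > b; its mean value is (a + b)/2, and mean value is additive over game sums: m(G1 + G2) = m(G1) + m(G2).
Mean of G1 = (3 + (-18))/2 = -15/2 = -15/2
Mean of G2 = (2 + (-2))/2 = 0/2 = 0
Mean of G1 + G2 = -15/2 + 0 = -15/2

-15/2


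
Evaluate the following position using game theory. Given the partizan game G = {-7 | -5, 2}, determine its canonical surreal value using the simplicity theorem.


Left options: {-7}, max = -7
Right options: {-5, 2}, min = -5
All options are numbers and max(Left) < min(Right), so by the simplicity theorem the value is the simplest (earliest-born) number strictly between -7 and -5.
The only integer strictly between -7 and -5 is -6.
No non-integer in the interval can be simpler: if x is a non-integer in the interval, then floor(x) or ceil(x) also lies in the interval (the interval contains an integer), and both are proper prefixes of x's sign expansion, i.e. born earlier. So the game value is -6.
Game value = -6

-6


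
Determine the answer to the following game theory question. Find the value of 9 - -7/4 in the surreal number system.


x = 9, y = -7/4
Converting to common denominator: 4
x = 36/4, y = -7/4
x - y = 9 - -7/4 = 43/4

43/4


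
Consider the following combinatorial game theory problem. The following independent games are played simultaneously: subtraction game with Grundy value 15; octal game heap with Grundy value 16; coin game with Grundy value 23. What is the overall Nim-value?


By the Sprague-Grundy theorem, the Grundy value of a sum of games is the XOR of individual Grundy values.
subtraction game: Grundy value = 15. Running XOR: 0 XOR 15 = 15
octal game heap: Grundy value = 16. Running XOR: 15 XOR 16 = 31
coin game: Grundy value = 23. Running XOR: 31 XOR 23 = 8
The combined Grundy value is 8.

8


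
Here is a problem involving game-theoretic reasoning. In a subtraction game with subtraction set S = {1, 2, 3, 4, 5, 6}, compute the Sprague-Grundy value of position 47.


The subtraction set is S = {1, 2, 3, 4, 5, 6}.
G(k) = mex{ G(k - s) : s in S, s <= k }. We compute iteratively: G(0) = 0.
G(1) = mex({0}) = 1
G(2) = mex({0, 1}) = 2
G(3) = mex({0, 1, 2}) = 3
G(4) = mex({0, 1, 2, 3}) = 4
G(5) = mex({0, 1, 2, 3, 4}) = 5
G(6) = mex({0, 1, 2, 3, 4, 5}) = 6
G(7) = mex({1, 2, 3, 4, 5, 6}) = 0
G(8) = mex({0, 2, 3, 4, 5, 6}) = 1
G(9) = mex({0, 1, 3, 4, 5, 6}) = 2
G(10) = mex({0, 1, 2, 4, 5, 6}) = 3
G(11) = mex({0, 1, 2, 3, 5, 6}) = 4
G(12) = mex({0, 1, 2, 3, 4, 6}) = 5
Observe that G(7)..G(12) = 0, 1, 2, 3, 4, 5 repeats G(0)..G(5) = 0, 1, 2, 3, 4, 5.
For k >= max(S) = 6, G(k) is determined by the previous 6 values G(k-6)..G(k-1); a window of 6 consecutive values has recurred shifted by 7, so by induction G(k + 7) = G(k) for all k >= 0: the sequence is periodic from the start with period 7.
One period: G(0..6) = 0, 1, 2, 3, 4, 5, 6.
47 mod 7 = 5, so G(47) = G(5) = 5.

5


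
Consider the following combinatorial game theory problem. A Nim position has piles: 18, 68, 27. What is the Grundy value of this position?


We need the XOR (exclusive or) of all pile sizes.
After XOR-ing pile 1 (size 18): 0 XOR 18 = 18
After XOR-ing pile 2 (size 68): 18 XOR 68 = 86
After XOR-ing pile 3 (size 27): 86 XOR 27 = 77
The Nim-value of this position is 77.

77


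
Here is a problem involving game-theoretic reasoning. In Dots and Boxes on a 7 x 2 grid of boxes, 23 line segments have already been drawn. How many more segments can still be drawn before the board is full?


Grid: 7 x 2 boxes, i.e. 8 rows and 3 columns of dots.
Horizontal edges: (rows + 1) * cols = 8 * 2 = 16
Vertical edges: rows * (cols + 1) = 7 * 3 = 21
Total edges: 16 + 21 = 37
Edges drawn: 23
Remaining: 37 - 23 = 14

14


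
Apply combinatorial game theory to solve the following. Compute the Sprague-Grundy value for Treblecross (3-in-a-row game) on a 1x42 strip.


Treblecross: place X on empty cells; 3-in-a-row wins.
Playing within two cells of an existing X lets the opponent win at once, so sensible play treats the cells i-2..i+2 around each X as dead. The player left with no safe cell loses, so this is a normal-play take-away game on strips of safe cells.
Placing X at cell i (0-indexed) of a strip of k safe cells leaves independent strips of sizes max(0, i-2) and max(0, k-i-3). Hence G(k) = mex{ G(max(0,i-2)) XOR G(max(0,k-i-3)) : 0 <= i < k }, with G(0) = 0.
G(1): splits (0,0):0^0=0 -> mex({0}) = 1
G(2): splits (0,0):0^0=0 -> mex({0}) = 1
G(3): splits (0,0):0^0=0 -> mex({0}) = 1
G(4): splits (0,1):0^1=1 (0,0):0^0=0 -> mex({0, 1}) = 2
G(5): splits (0,2):0^1=1 (0,1):0^1=1 (0,0):0^0=0 -> mex({0, 1}) = 2
G(6) = mex({1}) = 0
G(7) = mex({0, 1, 2}) = 3
G(8) = mex({0, 1, 2}) = 3
G(9) = mex({0, 2}) = 1
G(10) = mex({0, 2, 3}) = 1
G(11) = mex({0, 3}) = 1
G(12) = mex({1, 3}) = 0
G(13) = mex({0, 1, 2, 3}) = 4
G(14) = mex({0, 1, 2}) = 3
G(15) = mex({0, 1, 2}) = 3
G(16) = mex({0, 1, 2, 4}) = 3
G(17) = mex({0, 1, 3, 4}) = 2
G(18) = mex({0, 1, 3, 4}) = 2
G(19) = mex({0, 1, 3, 5}) = 2
G(20) = mex({0, 1, 2, 3, 5}) = 4
G(21) = mex({0, 1, 2, 3, 5}) = 4
G(22) = mex({1, 2, 6}) = 0
G(23) = mex({0, 1, 2, 3, 4, 6}) = 5
G(24) = mex({0, 1, 2, 3, 4}) = 5
G(25) = mex({0, 1, 3, 4, 7}) = 2
G(26) = mex({0, 1, 3, 4, 5, 7}) = 2
G(27) = mex({0, 1, 3, 5}) = 2
G(28) = mex({0, 1, 2, 5}) = 3
G(29) = mex({0, 1, 2, 4, 5, 6}) = 3
G(30) = mex({1, 2, 4, 6}) = 0
G(31) = mex({0, 1, 2, 3, 4, 6}) = 5
G(32) = mex({1, 2, 3, 4, 7}) = 0
G(33) = mex({0, 3, 7}) = 1
G(34) = mex({0, 2, 3, 5, 7}) = 1
G(35) = mex({0, 2, 3, 5, 6}) = 1
G(36) = mex({0, 1, 2, 5, 6}) = 3
G(37) = mex({0, 1, 2, 4, 5, 6}) = 3
G(38) = mex({0, 1, 2, 4}) = 3
G(39) = mex({0, 1, 2, 3, 4, 7}) = 5
G(40) = mex({0, 1, 2, 3, 4, 5, 7}) = 6
G(41) = mex({0, 1, 2, 3, 5, 7}) = 4
G(42) = mex({0, 1, 2, 3, 5, 6, 7}) = 4
Therefore G(42) = 4.

4


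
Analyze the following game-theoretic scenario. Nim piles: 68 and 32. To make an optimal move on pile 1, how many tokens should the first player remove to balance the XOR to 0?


Piles: 68 and 32
Current XOR: 68 XOR 32 = 100 (non-zero, so this is an N-position).
To make the XOR zero, we need to find a move that balances the piles.
For pile 1 (size 68): target = 68 XOR 100 = 32
We reduce pile 1 from 68 to 32.
Tokens removed: 68 - 32 = 36
Verification: 32 XOR 32 = 0

36


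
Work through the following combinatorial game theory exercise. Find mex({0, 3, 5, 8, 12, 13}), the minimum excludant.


Set = {0, 3, 5, 8, 12, 13}
0 is in the set.
1 is NOT in the set. This is the mex.
mex = 1

1


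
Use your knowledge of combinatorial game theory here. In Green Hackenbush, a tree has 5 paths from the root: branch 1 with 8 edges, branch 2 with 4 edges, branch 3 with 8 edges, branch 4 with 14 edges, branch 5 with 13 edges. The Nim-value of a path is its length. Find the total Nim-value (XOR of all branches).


The tree has 5 branches from the ground vertex.
In Green Hackenbush, the Nim-value of a simple path of length k is k.
Branch 1: length 8, Nim-value = 8
Branch 2: length 4, Nim-value = 4
Branch 3: length 8, Nim-value = 8
Branch 4: length 14, Nim-value = 14
Branch 5: length 13, Nim-value = 13
Total Nim-value = XOR of all branch values:
0 XOR 8 = 8
8 XOR 4 = 12
12 XOR 8 = 4
4 XOR 14 = 10
10 XOR 13 = 7
Nim-value of the tree = 7

7


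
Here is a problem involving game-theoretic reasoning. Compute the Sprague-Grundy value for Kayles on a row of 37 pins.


Kayles: a move removes 1 or 2 adjacent pins from a contiguous row.
Removing pins from a row of k leaves two independent rows (a, b) with a + b = k - 1 (one pin) or a + b = k - 2 (two pins); an end removal gives a = 0.
By Sprague-Grundy, G(k) = mex{ G(a) XOR G(b) } over all these splits. G(0) = 0.
G(1): splits (0,0):0^0=0 -> mex({0}) = 1
G(2): splits (0,1):0^1=1 (0,0):0^0=0 -> mex({0, 1}) = 2
G(3): splits (0,2):0^2=2 (1,1):1^1=0 (0,1):0^1=1 -> mex({0, 1, 2}) = 3
G(4): splits (0,3):0^3=3 (1,2):1^2=3 (0,2):0^2=2 (1,1):1^1=0 -> mex({0, 2, 3}) = 1
G(5): splits (0,4):0^1=1 (1,3):1^3=2 (2,2):2^2=0 (0,3):0^3=3 (1,2):1^2=3 -> mex({0, 1, 2, 3}) = 4
G(6) = mex({0, 1, 2, 4}) = 3
G(7) = mex({0, 1, 3, 4, 5}) = 2
G(8) = mex({0, 2, 3, 5, 6}) = 1
G(9) = mex({0, 1, 2, 3, 6, 7}) = 4
G(10) = mex({0, 1, 3, 4, 5, 7}) = 2
G(11) = mex({0, 1, 2, 3, 4, 5}) = 6
G(12) = mex({0, 1, 2, 3, 5, 6, 7}) = 4
G(13) = mex({0, 2, 3, 4, 6, 7}) = 1
G(14) = mex({0, 1, 4, 5, 6, 7}) = 2
G(15) = mex({0, 1, 2, 3, 4, 5, 6}) = 7
G(16) = mex({0, 2, 3, 5, 6, 7}) = 1
G(17) = mex({0, 1, 2, 3, 5, 6, 7}) = 4
G(18) = mex({0, 1, 2, 4, 5, 6}) = 3
G(19) = mex({0, 1, 3, 4, 5, 7}) = 2
G(20) = mex({0, 2, 3, 4, 5, 6, 7}) = 1
G(21) = mex({0, 1, 2, 3, 5, 6, 7}) = 4
G(22) = mex({0, 1, 2, 3, 4, 5, 7}) = 6
G(23) = mex({0, 1, 2, 3, 4, 5, 6}) = 7
G(24) = mex({0, 1, 2, 3, 5, 6, 7}) = 4
G(25) = mex({0, 2, 3, 4, 6, 7}) = 1
G(26) = mex({0, 1, 3, 4, 5, 6, 7}) = 2
G(27) = mex({0, 1, 2, 3, 4, 5, 6, 7}) = 8
G(28) = mex({0, 1, 2, 3, 4, 6, 7, 8}) = 5
G(29) = mex({0, 1, 2, 3, 5, 6, 7, 8, 9}) = 4
G(30) = mex({0, 1, 2, 3, 4, 5, 6, 9, 10}) = 7
G(31) = mex({0, 1, 3, 4, 5, 7, 10, 11}) = 2
G(32) = mex({0, 2, 3, 4, 5, 6, 7, 9, 11}) = 1
G(33) = mex({0, 1, 2, 3, 4, 5, 6, 7, 9, 12}) = 8
G(34) = mex({0, 1, 2, 3, 4, 5, 7, 8, 11, 12}) = 6
G(35) = mex({0, 1, 2, 3, 4, 5, 6, 8, 9, 10, 11}) = 7
G(36) = mex({0, 1, 2, 3, 5, 6, 7, 9, 10}) = 4
G(37) = mex({0, 2, 3, 4, 6, 7, 9, 10, 11, 12}) = 1
Therefore G(37) = 1.

1


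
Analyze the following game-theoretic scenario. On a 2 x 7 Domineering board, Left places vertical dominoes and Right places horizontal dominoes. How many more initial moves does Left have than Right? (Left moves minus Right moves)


Board is 2 x 7 (rows x cols).
Left (vertical) placements: (rows-1) * cols = 1 * 7 = 7
Right (horizontal) placements: rows * (cols-1) = 2 * 6 = 12
Advantage = Left - Right = 7 - 12 = -5

-5


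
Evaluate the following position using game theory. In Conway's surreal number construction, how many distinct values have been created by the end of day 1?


Day 0: {|} = 0 is born. Count = 1.
Day n: the number of surreal numbers born by day n is 2^(n+1) - 1.
By day 0: 2^1 - 1 = 1
By day 1: 2^2 - 1 = 3
By day 1: 3 surreal numbers.

3


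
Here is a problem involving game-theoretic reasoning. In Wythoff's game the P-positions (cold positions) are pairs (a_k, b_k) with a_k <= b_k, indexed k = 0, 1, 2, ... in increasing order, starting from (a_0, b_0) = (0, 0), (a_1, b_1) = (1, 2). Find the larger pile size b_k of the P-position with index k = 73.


By Wythoff's theorem, a_k = floor(k * phi) and b_k = floor(k * phi^2) = a_k + k, where phi = (1 + sqrt(5))/2 is the golden ratio.
phi = (1 + sqrt(5))/2 = 1.618034
phi^2 = phi + 1 = 2.618034
k = 73
k * phi^2 = 73 * 2.618034 = 191.116481
b_73 = floor(k * phi^2) = 191 (check: a_73 + k = 118 + 73 = 191)

191


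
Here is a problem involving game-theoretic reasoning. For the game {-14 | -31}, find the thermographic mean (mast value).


Game = {-14 | -31}, a switch {a | b} with numbers a > b.
Its thermograph has left wall a - t and right wall b + t, which meet at t = (a - b)/2, where both equal (a + b)/2. So the mast (mean value) is at (a + b)/2.
Mean = (-14 + (-31))/2 = -45/2 = -45/2

-45/2


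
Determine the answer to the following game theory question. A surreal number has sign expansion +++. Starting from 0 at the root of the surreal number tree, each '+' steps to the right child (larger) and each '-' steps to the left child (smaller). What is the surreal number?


Sign expansion: +++
Rule: track bounds (lo, hi), initially (-inf, +inf). On '+', the current value becomes lo and we move to the simplest number in (value, hi): value + 1 if hi = +inf, otherwise the midpoint (value + hi)/2. On '-', the current value becomes hi and we move to value - 1 if lo = -inf, otherwise the midpoint (lo + value)/2.
Start at 0.
Step 1: sign = +, move right. Bounds: (0, +inf). Value = 1
Step 2: sign = +, move right. Bounds: (1, +inf). Value = 2
Step 3: sign = +, move right. Bounds: (2, +inf). Value = 3
The surreal number with sign expansion +++ is 3.

3


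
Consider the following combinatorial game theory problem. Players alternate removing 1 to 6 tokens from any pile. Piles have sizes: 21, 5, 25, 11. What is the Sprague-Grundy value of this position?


Subtraction set: {1, 2, 3, 4, 5, 6}
For this subtraction set, G(n) = n mod 7 (period = max + 1 = 7).
Pile 1 (size 21): G(21) = 21 mod 7 = 0
Pile 2 (size 5): G(5) = 5 mod 7 = 5
Pile 3 (size 25): G(25) = 25 mod 7 = 4
Pile 4 (size 11): G(11) = 11 mod 7 = 4
Total Grundy value = XOR of all: 0 XOR 5 XOR 4 XOR 4 = 5

5


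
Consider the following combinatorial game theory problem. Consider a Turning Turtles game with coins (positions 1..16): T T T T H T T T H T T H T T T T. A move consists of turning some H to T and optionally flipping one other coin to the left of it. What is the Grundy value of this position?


Coins: T T T T H T T T H T T H T T T T
Key fact: a single head at position k behaves exactly like a Nim heap of size k (turning it to T and optionally flipping a coin at j < k corresponds to moving the heap from k to j, or to 0), and heads combine as a disjunctive sum (two heads at the same place would cancel, matching j XOR j = 0). So the Nim-value is the XOR of the 1-indexed positions of the heads.
Face-up positions (1-indexed): [5, 9, 12]
XOR 0 with 5: 0 XOR 5 = 5
XOR 5 with 9: 5 XOR 9 = 12
XOR 12 with 12: 12 XOR 12 = 0
Nim-value = 0

0


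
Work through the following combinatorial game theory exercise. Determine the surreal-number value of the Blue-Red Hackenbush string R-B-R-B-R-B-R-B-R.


Edges (from ground): R-B-R-B-R-B-R-B-R
By Berlekamp's sign-expansion rule, a Blue-Red Hackenbush stalk has the value of the surreal number whose sign sequence is the edge sequence with B -> + and R -> -.
Sign sequence: -+-+-+-+-
Trace the sign expansion in the surreal number tree, starting from 0:
Edge 1: R (sign -) -> bounds (-inf, 0), value = -1
Edge 2: B (sign +) -> bounds (-1, 0), value = -1/2
Edge 3: R (sign -) -> bounds (-1, -1/2), value = -3/4
Edge 4: B (sign +) -> bounds (-3/4, -1/2), value = -5/8
Edge 5: R (sign -) -> bounds (-3/4, -5/8), value = -11/16
Edge 6: B (sign +) -> bounds (-11/16, -5/8), value = -21/32
Edge 7: R (sign -) -> bounds (-11/16, -21/32), value = -43/64
Edge 8: B (sign +) -> bounds (-43/64, -21/32), value = -85/128
Edge 9: R (sign -) -> bounds (-43/64, -85/128), value = -171/256
Game value = -171/256

-171/256


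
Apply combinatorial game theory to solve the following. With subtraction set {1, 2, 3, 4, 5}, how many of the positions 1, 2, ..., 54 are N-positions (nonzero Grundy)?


Subtraction set S = {1, 2, 3, 4, 5}, so G(n) = n mod 6.
G(n) = 0 when n is a multiple of 6.
Multiples of 6 in [1, 54]: 9
N-positions (nonzero Grundy) = 54 - 9 = 45

45


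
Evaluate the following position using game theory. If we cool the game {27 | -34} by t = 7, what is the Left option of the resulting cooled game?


Original game: {27 | -34} (a switch {a | b} with a > b).
Cooling by t (for t below the temperature (a - b)/2 = 61/2) taxes each move by t: {a | b} cooled by t is {a - t | b + t}.
Cooling amount: t = 7
Cooled Left option: 27 - 7 = 20
Cooled Right option: -34 + 7 = -27
Cooled game: {20 | -27}
Left option = 20

20


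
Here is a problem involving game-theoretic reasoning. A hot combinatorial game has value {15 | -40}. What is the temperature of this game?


The game is {15 | -40}, a switch {a | b} with numbers a > b.
Cooling {a | b} by t gives {a - t | b + t}, which stops being hot when a - t = b + t, i.e. at t = (a - b)/2. So the temperature of a switch is (a - b)/2.
Temperature = (Left option - Right option) / 2
= (15 - (-40)) / 2
= 55 / 2
= 55/2

55/2


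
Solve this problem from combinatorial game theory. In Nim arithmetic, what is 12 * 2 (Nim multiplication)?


Nim multiplication is bilinear over XOR: (u XOR v) * w = (u*w) XOR (v*w).
So we split each operand into its bit components and XOR the pairwise Nim products.
12 = 4 + 8 (as XOR of powers of 2).
2 = 2 (as XOR of powers of 2).
Using the standard Nim-product table on single bits:
  2*2 = 3,   2*4 = 8,   2*8 = 12,
  4*4 = 6,   4*8 = 11,  8*8 = 13,
and  1*x = x (identity), k*l = l*k (commutative).
Pairwise Nim products:
  4 * 2 = 8
  8 * 2 = 12
XOR them: 8 XOR 12 = 4.
Result: 12 * 2 = 4 (in Nim).

4


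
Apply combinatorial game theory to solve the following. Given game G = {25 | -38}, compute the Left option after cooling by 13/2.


Original game: {25 | -38} (a switch {a | b} with a > b).
Cooling by t (for t below the temperature (a - b)/2 = 63/2) taxes each move by t: {a | b} cooled by t is {a - t | b + t}.
Cooling amount: t = 13/2
Cooled Left option: 25 - 13/2 = 37/2
Cooled Right option: -38 + 13/2 = -63/2
Cooled game: {37/2 | -63/2}
Left option = 37/2

37/2


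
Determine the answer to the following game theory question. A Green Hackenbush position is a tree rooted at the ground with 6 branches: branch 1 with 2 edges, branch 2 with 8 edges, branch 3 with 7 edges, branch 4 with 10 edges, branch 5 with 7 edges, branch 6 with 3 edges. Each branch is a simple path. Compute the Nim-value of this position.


The tree has 6 branches from the ground vertex.
In Green Hackenbush, the Nim-value of a simple path of length k is k.
Branch 1: length 2, Nim-value = 2
Branch 2: length 8, Nim-value = 8
Branch 3: length 7, Nim-value = 7
Branch 4: length 10, Nim-value = 10
Branch 5: length 7, Nim-value = 7
Branch 6: length 3, Nim-value = 3
Total Nim-value = XOR of all branch values:
0 XOR 2 = 2
2 XOR 8 = 10
10 XOR 7 = 13
13 XOR 10 = 7
7 XOR 7 = 0
0 XOR 3 = 3
Nim-value of the tree = 3

3


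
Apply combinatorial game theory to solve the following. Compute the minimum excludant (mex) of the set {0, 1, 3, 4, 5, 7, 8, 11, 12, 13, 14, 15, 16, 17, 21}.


Set = {0, 1, 3, 4, 5, 7, 8, 11, 12, 13, 14, 15, 16, 17, 21}
0 is in the set.
1 is in the set.
2 is NOT in the set. This is the mex.
mex = 2

2


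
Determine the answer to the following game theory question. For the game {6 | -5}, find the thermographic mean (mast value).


Game = {6 | -5}, a switch {a | b} with numbers a > b.
Its thermograph has left wall a - t and right wall b + t, which meet at t = (a - b)/2, where both equal (a + b)/2. So the mast (mean value) is at (a + b)/2.
Mean = (6 + (-5))/2 = 1/2 = 1/2

1/2


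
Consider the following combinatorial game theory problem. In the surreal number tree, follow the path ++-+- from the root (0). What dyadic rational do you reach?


Sign expansion: ++-+-
Rule: track bounds (lo, hi), initially (-inf, +inf). On '+', the current value becomes lo and we move to the simplest number in (value, hi): value + 1 if hi = +inf, otherwise the midpoint (value + hi)/2. On '-', the current value becomes hi and we move to value - 1 if lo = -inf, otherwise the midpoint (lo + value)/2.
Start at 0.
Step 1: sign = +, move right. Bounds: (0, +inf). Value = 1
Step 2: sign = +, move right. Bounds: (1, +inf). Value = 2
Step 3: sign = -, move left. Bounds: (1, 2). Value = 3/2
Step 4: sign = +, move right. Bounds: (3/2, 2). Value = 7/4
Step 5: sign = -, move left. Bounds: (3/2, 7/4). Value = 13/8
The surreal number with sign expansion ++-+- is 13/8.

13/8


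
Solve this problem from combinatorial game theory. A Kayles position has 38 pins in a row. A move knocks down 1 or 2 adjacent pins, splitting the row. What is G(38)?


Kayles: a move removes 1 or 2 adjacent pins from a contiguous row.
Removing pins from a row of k leaves two independent rows (a, b) with a + b = k - 1 (one pin) or a + b = k - 2 (two pins); an end removal gives a = 0.
By Sprague-Grundy, G(k) = mex{ G(a) XOR G(b) } over all these splits. G(0) = 0.
G(1): splits (0,0):0^0=0 -> mex({0}) = 1
G(2): splits (0,1):0^1=1 (0,0):0^0=0 -> mex({0, 1}) = 2
G(3): splits (0,2):0^2=2 (1,1):1^1=0 (0,1):0^1=1 -> mex({0, 1, 2}) = 3
G(4): splits (0,3):0^3=3 (1,2):1^2=3 (0,2):0^2=2 (1,1):1^1=0 -> mex({0, 2, 3}) = 1
G(5): splits (0,4):0^1=1 (1,3):1^3=2 (2,2):2^2=0 (0,3):0^3=3 (1,2):1^2=3 -> mex({0, 1, 2, 3}) = 4
G(6) = mex({0, 1, 2, 4}) = 3
G(7) = mex({0, 1, 3, 4, 5}) = 2
G(8) = mex({0, 2, 3, 5, 6}) = 1
G(9) = mex({0, 1, 2, 3, 6, 7}) = 4
G(10) = mex({0, 1, 3, 4, 5, 7}) = 2
G(11) = mex({0, 1, 2, 3, 4, 5}) = 6
G(12) = mex({0, 1, 2, 3, 5, 6, 7}) = 4
G(13) = mex({0, 2, 3, 4, 6, 7}) = 1
G(14) = mex({0, 1, 4, 5, 6, 7}) = 2
G(15) = mex({0, 1, 2, 3, 4, 5, 6}) = 7
G(16) = mex({0, 2, 3, 5, 6, 7}) = 1
G(17) = mex({0, 1, 2, 3, 5, 6, 7}) = 4
G(18) = mex({0, 1, 2, 4, 5, 6}) = 3
G(19) = mex({0, 1, 3, 4, 5, 7}) = 2
G(20) = mex({0, 2, 3, 4, 5, 6, 7}) = 1
G(21) = mex({0, 1, 2, 3, 5, 6, 7}) = 4
G(22) = mex({0, 1, 2, 3, 4, 5, 7}) = 6
G(23) = mex({0, 1, 2, 3, 4, 5, 6}) = 7
G(24) = mex({0, 1, 2, 3, 5, 6, 7}) = 4
G(25) = mex({0, 2, 3, 4, 6, 7}) = 1
G(26) = mex({0, 1, 3, 4, 5, 6, 7}) = 2
G(27) = mex({0, 1, 2, 3, 4, 5, 6, 7}) = 8
G(28) = mex({0, 1, 2, 3, 4, 6, 7, 8}) = 5
G(29) = mex({0, 1, 2, 3, 5, 6, 7, 8, 9}) = 4
G(30) = mex({0, 1, 2, 3, 4, 5, 6, 9, 10}) = 7
G(31) = mex({0, 1, 3, 4, 5, 7, 10, 11}) = 2
G(32) = mex({0, 2, 3, 4, 5, 6, 7, 9, 11}) = 1
G(33) = mex({0, 1, 2, 3, 4, 5, 6, 7, 9, 12}) = 8
G(34) = mex({0, 1, 2, 3, 4, 5, 7, 8, 11, 12}) = 6
G(35) = mex({0, 1, 2, 3, 4, 5, 6, 8, 9, 10, 11}) = 7
G(36) = mex({0, 1, 2, 3, 5, 6, 7, 9, 10}) = 4
G(37) = mex({0, 2, 3, 4, 6, 7, 9, 10, 11, 12}) = 1
G(38) = mex({0, 1, 3, 4, 5, 6, 7, 9, 10, 11, 12}) = 2
Therefore G(38) = 2.

2


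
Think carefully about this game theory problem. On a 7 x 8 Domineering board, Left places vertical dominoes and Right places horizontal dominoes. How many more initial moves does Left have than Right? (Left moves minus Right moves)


Board is 7 x 8 (rows x cols).
Left (vertical) placements: (rows-1) * cols = 6 * 8 = 48
Right (horizontal) placements: rows * (cols-1) = 7 * 7 = 49
Advantage = Left - Right = 48 - 49 = -1

-1


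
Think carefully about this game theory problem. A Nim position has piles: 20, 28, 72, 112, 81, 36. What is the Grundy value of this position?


We need the XOR (exclusive or) of all pile sizes.
After XOR-ing pile 1 (size 20): 0 XOR 20 = 20
After XOR-ing pile 2 (size 28): 20 XOR 28 = 8
After XOR-ing pile 3 (size 72): 8 XOR 72 = 64
After XOR-ing pile 4 (size 112): 64 XOR 112 = 48
After XOR-ing pile 5 (size 81): 48 XOR 81 = 97
After XOR-ing pile 6 (size 36): 97 XOR 36 = 69
The Nim-value of this position is 69.

69


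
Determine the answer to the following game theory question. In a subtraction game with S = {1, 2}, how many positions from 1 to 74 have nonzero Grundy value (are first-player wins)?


Subtraction set S = {1, 2}, so G(n) = n mod 3.
G(n) = 0 when n is a multiple of 3.
Multiples of 3 in [1, 74]: 24
N-positions (nonzero Grundy) = 74 - 24 = 50

50


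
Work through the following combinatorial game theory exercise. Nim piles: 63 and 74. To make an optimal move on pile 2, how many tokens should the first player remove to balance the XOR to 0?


Piles: 63 and 74
Current XOR: 63 XOR 74 = 117 (non-zero, so this is an N-position).
To make the XOR zero, we need to find a move that balances the piles.
For pile 2 (size 74): target = 74 XOR 117 = 63
We reduce pile 2 from 74 to 63.
Tokens removed: 74 - 63 = 11
Verification: 63 XOR 63 = 0

11


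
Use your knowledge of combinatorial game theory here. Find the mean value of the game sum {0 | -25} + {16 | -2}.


G1 = {0 | -25}, G2 = {16 | -2}
Each is a switch {a | b} with numbers a > b; its mean value is (a + b)/2, and mean value is additive over game sums: m(G1 + G2) = m(G1) + m(G2).
Mean of G1 = (0 + (-25))/2 = -25/2 = -25/2
Mean of G2 = (16 + (-2))/2 = 14/2 = 7
Mean of G1 + G2 = -25/2 + 7 = -11/2

-11/2


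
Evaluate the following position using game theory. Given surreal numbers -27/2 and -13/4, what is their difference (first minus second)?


x = -27/2, y = -13/4
Converting to common denominator: 4
x = -54/4, y = -13/4
x - y = -27/2 - -13/4 = -41/4

-41/4


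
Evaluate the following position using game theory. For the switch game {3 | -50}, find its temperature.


The game is {3 | -50}, a switch {a | b} with numbers a > b.
Cooling {a | b} by t gives {a - t | b + t}, which stops being hot when a - t = b + t, i.e. at t = (a - b)/2. So the temperature of a switch is (a - b)/2.
Temperature = (Left option - Right option) / 2
= (3 - (-50)) / 2
= 53 / 2
= 53/2

53/2


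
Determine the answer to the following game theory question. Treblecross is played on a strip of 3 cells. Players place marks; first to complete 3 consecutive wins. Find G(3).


Treblecross: place X on empty cells; 3-in-a-row wins.
Playing within two cells of an existing X lets the opponent win at once, so sensible play treats the cells i-2..i+2 around each X as dead. The player left with no safe cell loses, so this is a normal-play take-away game on strips of safe cells.
Placing X at cell i (0-indexed) of a strip of k safe cells leaves independent strips of sizes max(0, i-2) and max(0, k-i-3). Hence G(k) = mex{ G(max(0,i-2)) XOR G(max(0,k-i-3)) : 0 <= i < k }, with G(0) = 0.
G(1): splits (0,0):0^0=0 -> mex({0}) = 1
G(2): splits (0,0):0^0=0 -> mex({0}) = 1
G(3): splits (0,0):0^0=0 -> mex({0}) = 1
Therefore G(3) = 1.

1


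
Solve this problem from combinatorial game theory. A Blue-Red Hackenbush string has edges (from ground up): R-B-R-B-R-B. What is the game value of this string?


Edges (from ground): R-B-R-B-R-B
By Berlekamp's sign-expansion rule, a Blue-Red Hackenbush stalk has the value of the surreal number whose sign sequence is the edge sequence with B -> + and R -> -.
Sign sequence: -+-+-+
Trace the sign expansion in the surreal number tree, starting from 0:
Edge 1: R (sign -) -> bounds (-inf, 0), value = -1
Edge 2: B (sign +) -> bounds (-1, 0), value = -1/2
Edge 3: R (sign -) -> bounds (-1, -1/2), value = -3/4
Edge 4: B (sign +) -> bounds (-3/4, -1/2), value = -5/8
Edge 5: R (sign -) -> bounds (-3/4, -5/8), value = -11/16
Edge 6: B (sign +) -> bounds (-11/16, -5/8), value = -21/32
Game value = -21/32

-21/32


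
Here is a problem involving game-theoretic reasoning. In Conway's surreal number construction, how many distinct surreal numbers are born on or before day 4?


Day 0: {|} = 0 is born. Count = 1.
Day n: the number of surreal numbers born by day n is 2^(n+1) - 1.
By day 0: 2^1 - 1 = 1
By day 1: 2^2 - 1 = 3
By day 2: 2^3 - 1 = 7
By day 3: 2^4 - 1 = 15
By day 4: 2^5 - 1 = 31
By day 4: 31 surreal numbers.

31


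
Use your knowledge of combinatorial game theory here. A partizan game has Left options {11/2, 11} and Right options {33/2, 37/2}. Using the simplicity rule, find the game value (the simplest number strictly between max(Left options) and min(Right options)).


Left options: {11/2, 11}, max = 11
Right options: {33/2, 37/2}, min = 33/2
All options are numbers and max(Left) < min(Right), so by the simplicity theorem the value is the simplest (earliest-born) number strictly between 11 and 33/2.
Integers 12 through 16 all lie strictly between 11 and 33/2.
Among integers, the simplest (lowest birthday = smallest |n|; 0 is born on day 0, +-n on day n) is 12.
No non-integer in the interval can be simpler: if x is a non-integer in the interval, then floor(x) or ceil(x) also lies in the interval (the interval contains an integer), and both are proper prefixes of x's sign expansion, i.e. born earlier. So the game value is 12.
Game value = 12

12


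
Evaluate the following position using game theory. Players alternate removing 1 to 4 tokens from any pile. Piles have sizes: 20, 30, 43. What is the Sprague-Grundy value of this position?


Subtraction set: {1, 2, 3, 4}
For this subtraction set, G(n) = n mod 5 (period = max + 1 = 5).
Pile 1 (size 20): G(20) = 20 mod 5 = 0
Pile 2 (size 30): G(30) = 30 mod 5 = 0
Pile 3 (size 43): G(43) = 43 mod 5 = 3
Total Grundy value = XOR of all: 0 XOR 0 XOR 3 = 3

3


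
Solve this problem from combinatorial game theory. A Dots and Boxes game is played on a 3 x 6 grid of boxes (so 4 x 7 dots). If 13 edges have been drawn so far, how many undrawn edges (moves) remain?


Grid: 3 x 6 boxes, i.e. 4 rows and 7 columns of dots.
Horizontal edges: (rows + 1) * cols = 4 * 6 = 24
Vertical edges: rows * (cols + 1) = 3 * 7 = 21
Total edges: 24 + 21 = 45
Edges drawn: 13
Remaining: 45 - 13 = 32

32


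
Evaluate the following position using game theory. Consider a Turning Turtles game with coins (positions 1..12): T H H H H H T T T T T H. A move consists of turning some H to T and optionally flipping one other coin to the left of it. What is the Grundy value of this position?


Coins: T H H H H H T T T T T H
Key fact: a single head at position k behaves exactly like a Nim heap of size k (turning it to T and optionally flipping a coin at j < k corresponds to moving the heap from k to j, or to 0), and heads combine as a disjunctive sum (two heads at the same place would cancel, matching j XOR j = 0). So the Nim-value is the XOR of the 1-indexed positions of the heads.
Face-up positions (1-indexed): [2, 3, 4, 5, 6, 12]
XOR 0 with 2: 0 XOR 2 = 2
XOR 2 with 3: 2 XOR 3 = 1
XOR 1 with 4: 1 XOR 4 = 5
XOR 5 with 5: 5 XOR 5 = 0
XOR 0 with 6: 0 XOR 6 = 6
XOR 6 with 12: 6 XOR 12 = 10
Nim-value = 10

10


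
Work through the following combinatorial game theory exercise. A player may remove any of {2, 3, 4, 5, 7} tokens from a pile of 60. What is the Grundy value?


The subtraction set is S = {2, 3, 4, 5, 7}.
G(k) = mex{ G(k - s) : s in S, s <= k }. We compute iteratively: G(0) = 0.
G(1) = mex({}) = 0
G(2) = mex({0}) = 1
G(3) = mex({0}) = 1
G(4) = mex({0, 1}) = 2
G(5) = mex({0, 1}) = 2
G(6) = mex({0, 1, 2}) = 3
G(7) = mex({0, 1, 2}) = 3
G(8) = mex({0, 1, 2, 3}) = 4
G(9) = mex({1, 2, 3}) = 0
G(10) = mex({1, 2, 3, 4}) = 0
G(11) = mex({0, 2, 3, 4}) = 1
G(12) = mex({0, 2, 3, 4}) = 1
G(13) = mex({0, 1, 3, 4}) = 2
G(14) = mex({0, 1, 3}) = 2
G(15) = mex({0, 1, 2, 4}) = 3
Observe that G(9)..G(15) = 0, 0, 1, 1, 2, 2, 3 repeats G(0)..G(6) = 0, 0, 1, 1, 2, 2, 3.
For k >= max(S) = 7, G(k) is determined by the previous 7 values G(k-7)..G(k-1); a window of 7 consecutive values has recurred shifted by 9, so by induction G(k + 9) = G(k) for all k >= 0: the sequence is periodic from the start with period 9.
One period: G(0..8) = 0, 0, 1, 1, 2, 2, 3, 3, 4.
60 mod 9 = 6, so G(60) = G(6) = 3.

3


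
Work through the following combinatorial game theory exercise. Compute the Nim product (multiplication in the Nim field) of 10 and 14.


Nim multiplication is bilinear over XOR: (u XOR v) * w = (u*w) XOR (v*w).
So we split each operand into its bit components and XOR the pairwise Nim products.
10 = 2 + 8 (as XOR of powers of 2).
14 = 2 + 4 + 8 (as XOR of powers of 2).
Using the standard Nim-product table on single bits:
  2*2 = 3,   2*4 = 8,   2*8 = 12,
  4*4 = 6,   4*8 = 11,  8*8 = 13,
and  1*x = x (identity), k*l = l*k (commutative).
Pairwise Nim products:
  2 * 2 = 3
  2 * 4 = 8
  2 * 8 = 12
  8 * 2 = 12
  8 * 4 = 11
  8 * 8 = 13
XOR them: 3 XOR 8 XOR 12 XOR 12 XOR 11 XOR 13 = 13.
Result: 10 * 14 = 13 (in Nim).

13


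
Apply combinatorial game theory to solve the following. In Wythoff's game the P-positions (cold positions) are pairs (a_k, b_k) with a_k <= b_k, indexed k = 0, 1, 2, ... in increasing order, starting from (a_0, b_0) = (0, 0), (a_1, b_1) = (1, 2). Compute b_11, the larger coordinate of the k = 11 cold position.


By Wythoff's theorem, a_k = floor(k * phi) and b_k = floor(k * phi^2) = a_k + k, where phi = (1 + sqrt(5))/2 is the golden ratio.
phi = (1 + sqrt(5))/2 = 1.618034
phi^2 = phi + 1 = 2.618034
k = 11
k * phi^2 = 11 * 2.618034 = 28.798374
b_11 = floor(k * phi^2) = 28 (check: a_11 + k = 17 + 11 = 28)

28


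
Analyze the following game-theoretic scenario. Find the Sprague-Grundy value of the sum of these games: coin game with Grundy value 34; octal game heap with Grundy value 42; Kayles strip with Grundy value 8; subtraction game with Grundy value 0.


By the Sprague-Grundy theorem, the Grundy value of a sum of games is the XOR of individual Grundy values.
coin game: Grundy value = 34. Running XOR: 0 XOR 34 = 34
octal game heap: Grundy value = 42. Running XOR: 34 XOR 42 = 8
Kayles strip: Grundy value = 8. Running XOR: 8 XOR 8 = 0
subtraction game: Grundy value = 0. Running XOR: 0 XOR 0 = 0
The combined Grundy value is 0.

0


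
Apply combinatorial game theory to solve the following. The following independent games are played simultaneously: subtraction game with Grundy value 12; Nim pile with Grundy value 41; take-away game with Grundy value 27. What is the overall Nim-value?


By the Sprague-Grundy theorem, the Grundy value of a sum of games is the XOR of individual Grundy values.
subtraction game: Grundy value = 12. Running XOR: 0 XOR 12 = 12
Nim pile: Grundy value = 41. Running XOR: 12 XOR 41 = 37
take-away game: Grundy value = 27. Running XOR: 37 XOR 27 = 62
The combined Grundy value is 62.

62


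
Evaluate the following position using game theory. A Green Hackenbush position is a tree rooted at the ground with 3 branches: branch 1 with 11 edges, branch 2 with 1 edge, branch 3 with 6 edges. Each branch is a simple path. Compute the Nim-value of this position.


The tree has 3 branches from the ground vertex.
In Green Hackenbush, the Nim-value of a simple path of length k is k.
Branch 1: length 11, Nim-value = 11
Branch 2: length 1, Nim-value = 1
Branch 3: length 6, Nim-value = 6
Total Nim-value = XOR of all branch values:
0 XOR 11 = 11
11 XOR 1 = 10
10 XOR 6 = 12
Nim-value of the tree = 12

12


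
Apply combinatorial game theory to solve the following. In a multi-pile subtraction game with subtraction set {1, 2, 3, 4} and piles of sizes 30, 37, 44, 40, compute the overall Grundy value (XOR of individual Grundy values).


Subtraction set: {1, 2, 3, 4}
For this subtraction set, G(n) = n mod 5 (period = max + 1 = 5).
Pile 1 (size 30): G(30) = 30 mod 5 = 0
Pile 2 (size 37): G(37) = 37 mod 5 = 2
Pile 3 (size 44): G(44) = 44 mod 5 = 4
Pile 4 (size 40): G(40) = 40 mod 5 = 0
Total Grundy value = XOR of all: 0 XOR 2 XOR 4 XOR 0 = 6

6


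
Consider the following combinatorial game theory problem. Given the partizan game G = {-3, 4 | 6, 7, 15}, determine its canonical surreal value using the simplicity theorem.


Left options: {-3, 4}, max = 4
Right options: {6, 7, 15}, min = 6
All options are numbers and max(Left) < min(Right), so by the simplicity theorem the value is the simplest (earliest-born) number strictly between 4 and 6.
The only integer strictly between 4 and 6 is 5.
No non-integer in the interval can be simpler: if x is a non-integer in the interval, then floor(x) or ceil(x) also lies in the interval (the interval contains an integer), and both are proper prefixes of x's sign expansion, i.e. born earlier. So the game value is 5.
Game value = 5

5


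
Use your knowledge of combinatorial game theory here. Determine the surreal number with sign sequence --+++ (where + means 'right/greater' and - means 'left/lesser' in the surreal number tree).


Sign expansion: --+++
Rule: track bounds (lo, hi), initially (-inf, +inf). On '+', the current value becomes lo and we move to the simplest number in (value, hi): value + 1 if hi = +inf, otherwise the midpoint (value + hi)/2. On '-', the current value becomes hi and we move to value - 1 if lo = -inf, otherwise the midpoint (lo + value)/2.
Start at 0.
Step 1: sign = -, move left. Bounds: (-inf, 0). Value = -1
Step 2: sign = -, move left. Bounds: (-inf, -1). Value = -2
Step 3: sign = +, move right. Bounds: (-2, -1). Value = -3/2
Step 4: sign = +, move right. Bounds: (-3/2, -1). Value = -5/4
Step 5: sign = +, move right. Bounds: (-5/4, -1). Value = -9/8
The surreal number with sign expansion --+++ is -9/8.

-9/8


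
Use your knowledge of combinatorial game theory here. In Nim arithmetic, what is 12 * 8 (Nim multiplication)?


Nim multiplication is bilinear over XOR: (u XOR v) * w = (u*w) XOR (v*w).
So we split each operand into its bit components and XOR the pairwise Nim products.
12 = 4 + 8 (as XOR of powers of 2).
8 = 8 (as XOR of powers of 2).
Using the standard Nim-product table on single bits:
  2*2 = 3,   2*4 = 8,   2*8 = 12,
  4*4 = 6,   4*8 = 11,  8*8 = 13,
and  1*x = x (identity), k*l = l*k (commutative).
Pairwise Nim products:
  4 * 8 = 11
  8 * 8 = 13
XOR them: 11 XOR 13 = 6.
Result: 12 * 8 = 6 (in Nim).

6


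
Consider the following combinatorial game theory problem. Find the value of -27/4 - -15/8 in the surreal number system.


x = -27/4, y = -15/8
Converting to common denominator: 8
x = -54/8, y = -15/8
x - y = -27/4 - -15/8 = -39/8

-39/8


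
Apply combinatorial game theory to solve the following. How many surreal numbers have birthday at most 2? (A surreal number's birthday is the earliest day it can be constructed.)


Day 0: {|} = 0 is born. Count = 1.
Day n: the number of surreal numbers born by day n is 2^(n+1) - 1.
By day 0: 2^1 - 1 = 1
By day 1: 2^2 - 1 = 3
By day 2: 2^3 - 1 = 7
By day 2: 7 surreal numbers.

7


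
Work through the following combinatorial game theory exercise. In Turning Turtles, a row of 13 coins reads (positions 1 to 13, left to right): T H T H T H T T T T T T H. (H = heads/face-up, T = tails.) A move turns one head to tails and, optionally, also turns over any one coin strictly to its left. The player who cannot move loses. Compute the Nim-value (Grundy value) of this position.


Coins: T H T H T H T T T T T T H
Key fact: a single head at position k behaves exactly like a Nim heap of size k (turning it to T and optionally flipping a coin at j < k corresponds to moving the heap from k to j, or to 0), and heads combine as a disjunctive sum (two heads at the same place would cancel, matching j XOR j = 0). So the Nim-value is the XOR of the 1-indexed positions of the heads.
Face-up positions (1-indexed): [2, 4, 6, 13]
XOR 0 with 2: 0 XOR 2 = 2
XOR 2 with 4: 2 XOR 4 = 6
XOR 6 with 6: 6 XOR 6 = 0
XOR 0 with 13: 0 XOR 13 = 13
Nim-value = 13

13


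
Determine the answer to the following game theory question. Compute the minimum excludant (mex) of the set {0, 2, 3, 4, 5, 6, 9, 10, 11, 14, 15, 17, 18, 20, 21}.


Set = {0, 2, 3, 4, 5, 6, 9, 10, 11, 14, 15, 17, 18, 20, 21}
0 is in the set.
1 is NOT in the set. This is the mex.
mex = 1

1


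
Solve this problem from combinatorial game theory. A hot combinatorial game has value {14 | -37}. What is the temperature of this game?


The game is {14 | -37}, a switch {a | b} with numbers a > b.
Cooling {a | b} by t gives {a - t | b + t}, which stops being hot when a - t = b + t, i.e. at t = (a - b)/2. So the temperature of a switch is (a - b)/2.
Temperature = (Left option - Right option) / 2
= (14 - (-37)) / 2
= 51 / 2
= 51/2

51/2


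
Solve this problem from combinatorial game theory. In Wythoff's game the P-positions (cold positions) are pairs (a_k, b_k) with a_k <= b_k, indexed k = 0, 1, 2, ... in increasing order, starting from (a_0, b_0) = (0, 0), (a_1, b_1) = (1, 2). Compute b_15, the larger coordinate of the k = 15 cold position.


By Wythoff's theorem, a_k = floor(k * phi) and b_k = floor(k * phi^2) = a_k + k, where phi = (1 + sqrt(5))/2 is the golden ratio.
phi = (1 + sqrt(5))/2 = 1.618034
phi^2 = phi + 1 = 2.618034
k = 15
k * phi^2 = 15 * 2.618034 = 39.270510
b_15 = floor(k * phi^2) = 39 (check: a_15 + k = 24 + 15 = 39)

39


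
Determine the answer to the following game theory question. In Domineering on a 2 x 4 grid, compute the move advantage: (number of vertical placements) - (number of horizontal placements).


Board is 2 x 4 (rows x cols).
Left (vertical) placements: (rows-1) * cols = 1 * 4 = 4
Right (horizontal) placements: rows * (cols-1) = 2 * 3 = 6
Advantage = Left - Right = 4 - 6 = -2

-2
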